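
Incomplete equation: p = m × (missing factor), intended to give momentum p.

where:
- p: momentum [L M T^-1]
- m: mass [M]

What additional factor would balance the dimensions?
v (velocity), dimensions [L T^-1]

p has dimensions [L M T^-1] and m has dimensions [M].
The missing factor must have dimensions [L M T^-1] / [M] = [L T^-1], i.e. velocity (v).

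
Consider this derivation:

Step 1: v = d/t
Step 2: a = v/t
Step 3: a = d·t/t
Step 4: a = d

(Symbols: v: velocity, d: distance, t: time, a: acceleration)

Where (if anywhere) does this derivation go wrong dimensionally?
Step 3

Step 1: v = d/t → LHS [L T^-1], RHS [L T^-1] ✓
Step 2: a = v/t → LHS [L T^-2], RHS [L T^-2] ✓
Step 3: a = d·t/t → LHS [L T^-2], RHS [L] ✗

The first dimensional inconsistency appears in step 3: a = d·t/t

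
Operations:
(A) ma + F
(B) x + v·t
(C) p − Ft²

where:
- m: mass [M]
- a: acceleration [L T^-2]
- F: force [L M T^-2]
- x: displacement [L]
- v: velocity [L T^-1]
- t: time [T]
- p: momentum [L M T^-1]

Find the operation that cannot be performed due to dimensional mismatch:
(C) p − Ft²

(A) ma + F: ma [L M T^-2] and F [L M T^-2] — same dimensions ✓
(B) x + v·t: x [L] and v·t [L] — same dimensions ✓
(C) p − Ft²: p [L M T^-1] and Ft² [L M] — different dimensions cannot be added/subtracted ✗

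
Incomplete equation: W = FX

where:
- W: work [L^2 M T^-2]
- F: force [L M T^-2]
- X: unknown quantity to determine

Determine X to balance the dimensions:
X = d (distance), dimensions [L]

W has dimensions [L^2 M T^-2]; the rest of the RHS (F) has dimensions [L M T^-2].
So X must have dimensions [L] — X = d (distance).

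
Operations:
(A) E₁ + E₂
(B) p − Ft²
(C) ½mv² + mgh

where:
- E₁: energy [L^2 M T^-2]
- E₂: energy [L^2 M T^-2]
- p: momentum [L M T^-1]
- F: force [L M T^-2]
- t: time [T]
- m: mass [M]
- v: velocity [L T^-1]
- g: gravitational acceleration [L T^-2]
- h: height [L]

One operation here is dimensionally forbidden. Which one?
(B) p − Ft²

(A) E₁ + E₂: E₁ [L^2 M T^-2] and E₂ [L^2 M T^-2] — same dimensions ✓
(B) p − Ft²: p [L M T^-1] and Ft² [L M] — different dimensions cannot be added/subtracted ✗
(C) ½mv² + mgh: ½mv² [L^2 M T^-2] and mgh [L^2 M T^-2] — same dimensions ✓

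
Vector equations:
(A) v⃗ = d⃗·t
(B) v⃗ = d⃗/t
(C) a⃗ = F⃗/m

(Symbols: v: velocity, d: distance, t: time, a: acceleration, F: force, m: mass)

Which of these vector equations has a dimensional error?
(A) v⃗ = d⃗·t

(A) v⃗ = d⃗·t: LHS [L T^-1], RHS [L T] ✗ — velocity is displacement per time; should be d⃗/t
(B) v⃗ = d⃗/t: LHS [L T^-1], RHS [L T^-1] ✓ — displacement (vector) divided by time (scalar)
(C) a⃗ = F⃗/m: LHS [L T^-2], RHS [L T^-2] ✓ — force (vector) divided by mass (scalar)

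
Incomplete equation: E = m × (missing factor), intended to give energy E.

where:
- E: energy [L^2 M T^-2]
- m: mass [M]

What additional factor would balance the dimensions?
v² (velocity squared), dimensions [L^2 T^-2]

E has dimensions [L^2 M T^-2] and m has dimensions [M].
The missing factor must have dimensions [L^2 M T^-2] / [M] = [L^2 T^-2], i.e. velocity squared (v²).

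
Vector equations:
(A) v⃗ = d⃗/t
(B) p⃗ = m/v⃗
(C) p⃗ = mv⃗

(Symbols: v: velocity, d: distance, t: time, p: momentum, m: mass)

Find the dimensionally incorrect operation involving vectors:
(B) p⃗ = m/v⃗

(A) v⃗ = d⃗/t: LHS [L T^-1], RHS [L T^-1] ✓ — displacement (vector) divided by time (scalar)
(B) p⃗ = m/v⃗: LHS [L M T^-1], RHS [L^-1 M T] ✗ — momentum is mass times velocity; should be mv⃗ (and division by a vector is undefined)
(C) p⃗ = mv⃗: LHS [L M T^-1], RHS [L M T^-1] ✓ — mass (scalar) times velocity (vector)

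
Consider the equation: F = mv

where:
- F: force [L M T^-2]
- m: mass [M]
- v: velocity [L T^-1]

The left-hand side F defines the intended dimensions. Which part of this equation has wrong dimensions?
The right-hand side term mv

F has dimensions [L M T^-2], but mv has dimensions [L M T^-1], so the term mv is dimensionally wrong for F.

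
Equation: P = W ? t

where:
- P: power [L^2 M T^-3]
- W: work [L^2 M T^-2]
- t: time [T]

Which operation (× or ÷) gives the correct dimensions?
division (÷): P = W ÷ t

P [L^2 M T^-3]; W [L^2 M T^-2]; t [T].
W × t → [L^2 M T^-1] ✗
W ÷ t → [L^2 M T^-3] ✓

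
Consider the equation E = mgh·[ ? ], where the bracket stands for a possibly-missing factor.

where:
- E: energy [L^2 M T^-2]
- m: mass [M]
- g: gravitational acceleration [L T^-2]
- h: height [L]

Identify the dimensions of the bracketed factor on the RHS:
Nothing is missing — the bracketed factor must be dimensionless.

E has dimensions [L^2 M T^-2] and mgh already has dimensions [L^2 M T^-2], so E = mgh is dimensionally complete.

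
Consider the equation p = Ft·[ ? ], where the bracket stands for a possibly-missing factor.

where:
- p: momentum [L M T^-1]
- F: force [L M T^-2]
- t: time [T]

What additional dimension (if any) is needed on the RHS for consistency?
Nothing is missing — the bracketed factor must be dimensionless.

p has dimensions [L M T^-1] and Ft already has dimensions [L M T^-1], so p = Ft is dimensionally complete.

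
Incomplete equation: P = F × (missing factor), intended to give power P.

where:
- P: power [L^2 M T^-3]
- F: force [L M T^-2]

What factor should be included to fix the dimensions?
v (velocity), dimensions [L T^-1]

P has dimensions [L^2 M T^-3] and F has dimensions [L M T^-2].
The missing factor must have dimensions [L^2 M T^-3] / [L M T^-2] = [L T^-1], i.e. velocity (v).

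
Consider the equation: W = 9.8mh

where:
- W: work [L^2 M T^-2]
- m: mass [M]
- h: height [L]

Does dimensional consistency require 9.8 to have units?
Yes

W has dimensions [L^2 M T^-2], while mh alone has dimensions [L M]. For the equation to balance, the factor 9.8 must carry dimensions [L T^-2] — it is a dimensional constant (a numerical value of a physical quantity with its units suppressed), not a pure number.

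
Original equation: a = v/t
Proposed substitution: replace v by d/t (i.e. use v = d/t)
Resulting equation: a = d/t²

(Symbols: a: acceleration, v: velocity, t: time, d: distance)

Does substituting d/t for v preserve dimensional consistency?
Yes

[v] = [L T^-1] and [d/t] = [L T^-1]. These match, so the substitution replaces a quantity by one of the same dimensions and the result a = d/t² has LHS [L T^-2] vs RHS [L T^-2] — still consistent.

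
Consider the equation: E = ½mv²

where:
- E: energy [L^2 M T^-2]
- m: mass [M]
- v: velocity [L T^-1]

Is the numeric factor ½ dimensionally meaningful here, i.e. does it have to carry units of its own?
No

E has dimensions [L^2 M T^-2] and mv² already has dimensions [L^2 M T^-2], so the equation balances without ½ contributing any dimensions. ½ is a pure (dimensionless) number; changing or removing it would not affect dimensional consistency.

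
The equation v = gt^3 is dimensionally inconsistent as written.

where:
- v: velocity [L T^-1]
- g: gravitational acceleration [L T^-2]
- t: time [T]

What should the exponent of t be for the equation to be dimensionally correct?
The exponent of t should be 1: v = gt

The LHS v has dimensions [L T^-1]; t has dimensions [T].
As written, the RHS gt^3 (exponent 3 on t) has dimensions [L T], which does not match.
With exponent 1, the RHS gt has dimensions [L T^-1], matching the LHS.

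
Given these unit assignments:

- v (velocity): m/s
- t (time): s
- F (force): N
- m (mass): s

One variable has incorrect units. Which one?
m

The variable m (mass) should have units kg, not s.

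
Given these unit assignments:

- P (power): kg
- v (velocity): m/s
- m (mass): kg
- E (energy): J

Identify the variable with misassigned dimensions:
P

The variable P (power) should have units W, not kg.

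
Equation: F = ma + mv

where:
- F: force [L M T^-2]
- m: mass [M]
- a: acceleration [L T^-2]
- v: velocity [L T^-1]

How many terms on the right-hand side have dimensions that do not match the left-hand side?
1

LHS F: [L M T^-2]
- ma: [L M T^-2] ✓
- mv: [L M T^-1] ✗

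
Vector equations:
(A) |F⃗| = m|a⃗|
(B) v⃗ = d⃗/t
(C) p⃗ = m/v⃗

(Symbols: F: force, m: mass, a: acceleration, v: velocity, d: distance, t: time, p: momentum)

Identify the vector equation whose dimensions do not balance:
(C) p⃗ = m/v⃗

(A) |F⃗| = m|a⃗|: LHS [L M T^-2], RHS [L M T^-2] ✓ — magnitudes of vectors are scalars
(B) v⃗ = d⃗/t: LHS [L T^-1], RHS [L T^-1] ✓ — displacement (vector) divided by time (scalar)
(C) p⃗ = m/v⃗: LHS [L M T^-1], RHS [L^-1 M T] ✗ — momentum is mass times velocity; should be mv⃗ (and division by a vector is undefined)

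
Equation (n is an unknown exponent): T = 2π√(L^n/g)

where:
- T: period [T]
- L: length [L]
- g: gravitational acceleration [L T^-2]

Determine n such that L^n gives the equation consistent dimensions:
n = 1

T has dimensions [T]; L has dimensions [L].
With n = 1: 2π√(L^1/g) has dimensions [T], matching the LHS ✓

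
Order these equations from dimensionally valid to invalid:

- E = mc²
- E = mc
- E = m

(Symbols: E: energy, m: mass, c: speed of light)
Dimensionally correct: E = mc²
Dimensionally incorrect: E = mc, E = m
Ordered (correct first, then incorrect): E = mc², E = mc, E = m

- E = mc²: LHS [L^2 M T^-2], RHS [L^2 M T^-2] → correct ✓
- E = mc: LHS [L^2 M T^-2], RHS [L M T^-1] → incorrect ✗
- E = m: LHS [L^2 M T^-2], RHS [M] → incorrect ✗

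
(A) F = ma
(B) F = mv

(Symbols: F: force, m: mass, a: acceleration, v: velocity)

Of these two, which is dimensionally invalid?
(B)

(A) F = ma: LHS [L M T^-2], RHS [L M T^-2] ✓
(B) F = mv: LHS [L M T^-2], RHS [L M T^-1] ✗

Expression (B) F = mv is dimensionally incorrect.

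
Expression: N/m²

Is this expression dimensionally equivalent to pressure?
Yes

The expression N/m² has dimensions [L^-1 M T^-2], which is exactly pressure [L^-1 M T^-2].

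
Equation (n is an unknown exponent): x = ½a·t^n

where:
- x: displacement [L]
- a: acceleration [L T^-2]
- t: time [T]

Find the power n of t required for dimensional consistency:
n = 2

x has dimensions [L]; t has dimensions [T].
The rest of the RHS has dimensions [L T^-2], so t^n must supply [T^2].
With n = 2: ½a·t^2 has dimensions [L], matching the LHS ✓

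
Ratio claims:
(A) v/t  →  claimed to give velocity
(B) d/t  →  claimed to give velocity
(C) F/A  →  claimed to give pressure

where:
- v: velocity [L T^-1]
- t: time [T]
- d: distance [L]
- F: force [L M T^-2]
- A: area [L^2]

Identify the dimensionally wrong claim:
(A) v/t does not give velocity

(A) v/t: [L T^-2] ≠ velocity [L T^-1] ✗
(B) d/t: [L T^-1] = velocity [L T^-1] ✓
(C) F/A: [L^-1 M T^-2] = pressure [L^-1 M T^-2] ✓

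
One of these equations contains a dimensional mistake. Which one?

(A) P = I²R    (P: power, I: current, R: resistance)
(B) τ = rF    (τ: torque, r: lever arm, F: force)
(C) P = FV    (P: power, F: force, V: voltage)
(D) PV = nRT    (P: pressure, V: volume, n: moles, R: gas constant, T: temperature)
(C) P = FV

The equation (C) P = FV is dimensionally incorrect.

LHS (P): [L^2 M T^-3]
RHS (FV): [I^-1 L^3 M^2 T^-5] ✗

The dimensions do not match. The other three equations balance.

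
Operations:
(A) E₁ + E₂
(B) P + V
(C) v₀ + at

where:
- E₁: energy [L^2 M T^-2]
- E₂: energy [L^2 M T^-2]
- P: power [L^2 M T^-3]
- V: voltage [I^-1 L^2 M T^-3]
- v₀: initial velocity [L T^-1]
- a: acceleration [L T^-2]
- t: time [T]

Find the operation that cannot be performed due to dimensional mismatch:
(B) P + V

(A) E₁ + E₂: E₁ [L^2 M T^-2] and E₂ [L^2 M T^-2] — same dimensions ✓
(B) P + V: P [L^2 M T^-3] and V [I^-1 L^2 M T^-3] — different dimensions cannot be added/subtracted ✗
(C) v₀ + at: v₀ [L T^-1] and at [L T^-1] — same dimensions ✓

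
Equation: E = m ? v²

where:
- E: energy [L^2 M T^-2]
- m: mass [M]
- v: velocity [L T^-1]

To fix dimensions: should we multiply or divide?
multiplication (×): E = m × v²

E [L^2 M T^-2]; m [M]; v² [L^2 T^-2].
m × v² → [L^2 M T^-2] ✓
m ÷ v² → [L^-2 M T^2] ✗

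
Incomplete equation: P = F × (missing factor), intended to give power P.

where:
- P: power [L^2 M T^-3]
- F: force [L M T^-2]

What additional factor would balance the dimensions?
v (velocity), dimensions [L T^-1]

P has dimensions [L^2 M T^-3] and F has dimensions [L M T^-2].
The missing factor must have dimensions [L^2 M T^-3] / [L M T^-2] = [L T^-1], i.e. velocity (v).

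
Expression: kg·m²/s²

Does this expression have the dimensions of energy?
Yes

The expression kg·m²/s² has dimensions [L^2 M T^-2], which is exactly energy [L^2 M T^-2].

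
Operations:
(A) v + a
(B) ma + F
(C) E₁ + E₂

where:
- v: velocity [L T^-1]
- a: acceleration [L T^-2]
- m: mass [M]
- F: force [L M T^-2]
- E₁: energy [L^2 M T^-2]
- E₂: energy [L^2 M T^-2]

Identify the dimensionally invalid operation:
(A) v + a

(A) v + a: v [L T^-1] and a [L T^-2] — different dimensions cannot be added/subtracted ✗
(B) ma + F: ma [L M T^-2] and F [L M T^-2] — same dimensions ✓
(C) E₁ + E₂: E₁ [L^2 M T^-2] and E₂ [L^2 M T^-2] — same dimensions ✓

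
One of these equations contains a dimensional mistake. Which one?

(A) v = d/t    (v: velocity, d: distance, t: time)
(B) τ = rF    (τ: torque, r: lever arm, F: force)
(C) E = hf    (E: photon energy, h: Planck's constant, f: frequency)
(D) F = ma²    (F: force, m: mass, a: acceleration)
(D) F = ma²

The equation (D) F = ma² is dimensionally incorrect.

LHS (F): [L M T^-2]
RHS (ma²): [L^2 M T^-4] ✗

The dimensions do not match. The other three equations balance.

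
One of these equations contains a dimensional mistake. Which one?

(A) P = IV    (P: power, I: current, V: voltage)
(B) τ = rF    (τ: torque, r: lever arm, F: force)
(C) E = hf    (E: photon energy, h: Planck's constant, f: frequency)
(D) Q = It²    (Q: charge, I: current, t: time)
(D) Q = It²

The equation (D) Q = It² is dimensionally incorrect.

LHS (Q): [I T]
RHS (It²): [I T^2] ✗

The dimensions do not match. The other three equations balance.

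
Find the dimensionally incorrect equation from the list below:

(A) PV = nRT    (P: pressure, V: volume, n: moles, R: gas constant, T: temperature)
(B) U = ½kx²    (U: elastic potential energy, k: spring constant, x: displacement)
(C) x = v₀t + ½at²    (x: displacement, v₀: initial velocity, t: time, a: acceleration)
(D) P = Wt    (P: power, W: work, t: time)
(D) P = Wt

The equation (D) P = Wt is dimensionally incorrect.

LHS (P): [L^2 M T^-3]
RHS (Wt): [L^2 M T^-1] ✗

The dimensions do not match. The other three equations balance.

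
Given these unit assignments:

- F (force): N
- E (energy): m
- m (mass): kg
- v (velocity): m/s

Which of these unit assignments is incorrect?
E

The variable E (energy) should have units J, not m.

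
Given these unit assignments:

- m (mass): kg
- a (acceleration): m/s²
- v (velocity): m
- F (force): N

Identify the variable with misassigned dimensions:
v

The variable v (velocity) should have units m/s, not m.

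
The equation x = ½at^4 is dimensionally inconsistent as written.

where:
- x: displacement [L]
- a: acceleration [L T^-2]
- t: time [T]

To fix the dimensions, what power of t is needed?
The exponent of t should be 2: x = ½at^2

The LHS x has dimensions [L]; t has dimensions [T].
As written, the RHS ½at^4 (exponent 4 on t) has dimensions [L T^2], which does not match.
With exponent 2, the RHS ½at^2 has dimensions [L], matching the LHS.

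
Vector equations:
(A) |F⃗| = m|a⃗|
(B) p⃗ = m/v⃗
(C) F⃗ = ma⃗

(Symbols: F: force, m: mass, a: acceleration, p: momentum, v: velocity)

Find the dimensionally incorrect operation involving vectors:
(B) p⃗ = m/v⃗

(A) |F⃗| = m|a⃗|: LHS [L M T^-2], RHS [L M T^-2] ✓ — magnitudes of vectors are scalars
(B) p⃗ = m/v⃗: LHS [L M T^-1], RHS [L^-1 M T] ✗ — momentum is mass times velocity; should be mv⃗ (and division by a vector is undefined)
(C) F⃗ = ma⃗: LHS [L M T^-2], RHS [L M T^-2] ✓ — Force and acceleration are vectors, mass is a scalar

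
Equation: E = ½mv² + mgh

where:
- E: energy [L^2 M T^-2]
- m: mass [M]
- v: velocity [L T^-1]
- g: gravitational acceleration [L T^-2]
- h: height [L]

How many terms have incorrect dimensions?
0

LHS E: [L^2 M T^-2]
- ½mv²: [L^2 M T^-2] ✓
- mgh: [L^2 M T^-2] ✓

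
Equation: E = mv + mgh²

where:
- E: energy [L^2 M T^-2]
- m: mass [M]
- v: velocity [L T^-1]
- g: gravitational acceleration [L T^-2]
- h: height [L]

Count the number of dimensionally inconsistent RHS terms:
2

LHS E: [L^2 M T^-2]
- mv: [L M T^-1] ✗
- mgh²: [L^3 M T^-2] ✗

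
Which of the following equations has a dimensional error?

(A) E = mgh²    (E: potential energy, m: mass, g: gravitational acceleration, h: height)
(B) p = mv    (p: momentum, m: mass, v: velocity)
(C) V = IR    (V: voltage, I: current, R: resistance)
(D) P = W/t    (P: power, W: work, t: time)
(A) E = mgh²

The equation (A) E = mgh² is dimensionally incorrect.

LHS (E): [L^2 M T^-2]
RHS (mgh²): [L^3 M T^-2] ✗

The dimensions do not match. The other three equations balance.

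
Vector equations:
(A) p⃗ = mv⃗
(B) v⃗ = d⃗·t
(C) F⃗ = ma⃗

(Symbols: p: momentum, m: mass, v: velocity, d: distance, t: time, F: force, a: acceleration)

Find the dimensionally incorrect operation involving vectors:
(B) v⃗ = d⃗·t

(A) p⃗ = mv⃗: LHS [L M T^-1], RHS [L M T^-1] ✓ — mass (scalar) times velocity (vector)
(B) v⃗ = d⃗·t: LHS [L T^-1], RHS [L T] ✗ — velocity is displacement per time; should be d⃗/t
(C) F⃗ = ma⃗: LHS [L M T^-2], RHS [L M T^-2] ✓ — Force and acceleration are vectors, mass is a scalar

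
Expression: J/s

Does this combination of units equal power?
Yes

The expression J/s has dimensions [L^2 M T^-3], which is exactly power [L^2 M T^-3].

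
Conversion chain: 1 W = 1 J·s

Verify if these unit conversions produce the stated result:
The chain is incorrect (it contains an error).

Incorrect: Watt is J/s, not J·s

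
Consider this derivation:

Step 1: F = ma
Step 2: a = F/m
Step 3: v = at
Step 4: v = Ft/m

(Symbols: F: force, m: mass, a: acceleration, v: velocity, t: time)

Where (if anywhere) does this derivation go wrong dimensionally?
No step introduces an error — all steps are dimensionally consistent.

Step 1: F = ma → LHS [L M T^-2], RHS [L M T^-2] ✓
Step 2: a = F/m → LHS [L T^-2], RHS [L T^-2] ✓
Step 3: v = at → LHS [L T^-1], RHS [L T^-1] ✓
Step 4: v = Ft/m → LHS [L T^-1], RHS [L T^-1] ✓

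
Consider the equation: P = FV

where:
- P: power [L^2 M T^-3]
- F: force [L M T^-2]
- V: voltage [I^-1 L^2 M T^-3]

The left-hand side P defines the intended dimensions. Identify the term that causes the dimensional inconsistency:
The right-hand side term FV

P has dimensions [L^2 M T^-3], but FV has dimensions [I^-1 L^3 M^2 T^-5], so the term FV is dimensionally wrong for P.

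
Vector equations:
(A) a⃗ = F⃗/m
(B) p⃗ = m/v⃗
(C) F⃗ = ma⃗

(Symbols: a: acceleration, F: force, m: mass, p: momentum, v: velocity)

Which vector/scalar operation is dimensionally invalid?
(B) p⃗ = m/v⃗

(A) a⃗ = F⃗/m: LHS [L T^-2], RHS [L T^-2] ✓ — force (vector) divided by mass (scalar)
(B) p⃗ = m/v⃗: LHS [L M T^-1], RHS [L^-1 M T] ✗ — momentum is mass times velocity; should be mv⃗ (and division by a vector is undefined)
(C) F⃗ = ma⃗: LHS [L M T^-2], RHS [L M T^-2] ✓ — Force and acceleration are vectors, mass is a scalar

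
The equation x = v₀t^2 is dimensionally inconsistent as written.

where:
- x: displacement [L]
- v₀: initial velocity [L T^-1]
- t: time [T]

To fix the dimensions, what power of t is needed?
The exponent of t should be 1: x = v₀t

The LHS x has dimensions [L]; t has dimensions [T].
As written, the RHS v₀t^2 (exponent 2 on t) has dimensions [L T], which does not match.
With exponent 1, the RHS v₀t has dimensions [L], matching the LHS.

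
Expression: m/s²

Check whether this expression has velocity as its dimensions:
No

The expression m/s² has dimensions [L T^-2], but velocity has dimensions [L T^-1].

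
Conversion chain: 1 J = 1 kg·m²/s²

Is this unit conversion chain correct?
The chain is correct (no errors).

Correct: Joule is defined as kg·m²/s²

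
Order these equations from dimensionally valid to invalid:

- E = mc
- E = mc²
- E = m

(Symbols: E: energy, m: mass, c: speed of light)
Dimensionally correct: E = mc²
Dimensionally incorrect: E = mc, E = m
Ordered (correct first, then incorrect): E = mc², E = mc, E = m

- E = mc: LHS [L^2 M T^-2], RHS [L M T^-1] → incorrect ✗
- E = mc²: LHS [L^2 M T^-2], RHS [L^2 M T^-2] → correct ✓
- E = m: LHS [L^2 M T^-2], RHS [M] → incorrect ✗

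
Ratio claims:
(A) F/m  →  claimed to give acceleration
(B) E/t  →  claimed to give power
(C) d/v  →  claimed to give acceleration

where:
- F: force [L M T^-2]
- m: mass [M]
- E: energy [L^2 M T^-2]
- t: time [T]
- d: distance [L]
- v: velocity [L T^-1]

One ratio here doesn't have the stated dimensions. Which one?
(C) d/v does not give acceleration

(A) F/m: [L T^-2] = acceleration [L T^-2] ✓
(B) E/t: [L^2 M T^-3] = power [L^2 M T^-3] ✓
(C) d/v: [T] ≠ acceleration [L T^-2] ✗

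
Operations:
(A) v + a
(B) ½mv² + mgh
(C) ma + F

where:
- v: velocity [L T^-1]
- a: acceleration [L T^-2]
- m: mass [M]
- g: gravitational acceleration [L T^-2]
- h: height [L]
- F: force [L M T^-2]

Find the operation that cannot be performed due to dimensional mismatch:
(A) v + a

(A) v + a: v [L T^-1] and a [L T^-2] — different dimensions cannot be added/subtracted ✗
(B) ½mv² + mgh: ½mv² [L^2 M T^-2] and mgh [L^2 M T^-2] — same dimensions ✓
(C) ma + F: ma [L M T^-2] and F [L M T^-2] — same dimensions ✓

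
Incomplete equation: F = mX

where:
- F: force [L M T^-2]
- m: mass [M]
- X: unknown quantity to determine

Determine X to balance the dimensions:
X = a (acceleration), dimensions [L T^-2]

F has dimensions [L M T^-2]; the rest of the RHS (m) has dimensions [M].
So X must have dimensions [L T^-2] — X = a (acceleration).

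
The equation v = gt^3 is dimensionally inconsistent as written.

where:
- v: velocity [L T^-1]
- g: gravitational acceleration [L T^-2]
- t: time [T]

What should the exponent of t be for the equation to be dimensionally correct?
The exponent of t should be 1: v = gt

The LHS v has dimensions [L T^-1]; t has dimensions [T].
As written, the RHS gt^3 (exponent 3 on t) has dimensions [L T], which does not match.
With exponent 1, the RHS gt has dimensions [L T^-1], matching the LHS.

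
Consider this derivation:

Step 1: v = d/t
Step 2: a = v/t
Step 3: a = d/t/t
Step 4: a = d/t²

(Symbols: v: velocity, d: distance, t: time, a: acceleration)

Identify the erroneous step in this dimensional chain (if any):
No step introduces an error — all steps are dimensionally consistent.

Step 1: v = d/t → LHS [L T^-1], RHS [L T^-1] ✓
Step 2: a = v/t → LHS [L T^-2], RHS [L T^-2] ✓
Step 3: a = d/t/t → LHS [L T^-2], RHS [L T^-2] ✓
Step 4: a = d/t² → LHS [L T^-2], RHS [L T^-2] ✓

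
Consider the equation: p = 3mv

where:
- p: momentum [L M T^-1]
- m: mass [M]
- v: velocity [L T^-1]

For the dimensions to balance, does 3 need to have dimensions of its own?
No

p has dimensions [L M T^-1] and mv already has dimensions [L M T^-1], so the equation balances without 3 contributing any dimensions. 3 is a pure (dimensionless) number; changing or removing it would not affect dimensional consistency.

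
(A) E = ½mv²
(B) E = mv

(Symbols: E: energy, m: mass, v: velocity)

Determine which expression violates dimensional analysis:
(B)

(A) E = ½mv²: LHS [L^2 M T^-2], RHS [L^2 M T^-2] ✓
(B) E = mv: LHS [L^2 M T^-2], RHS [L M T^-1] ✗

Expression (B) E = mv is dimensionally incorrect.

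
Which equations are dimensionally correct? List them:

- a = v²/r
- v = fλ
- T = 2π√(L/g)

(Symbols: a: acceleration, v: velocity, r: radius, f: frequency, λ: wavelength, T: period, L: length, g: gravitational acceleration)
Dimensionally correct: a = v²/r, v = fλ, T = 2π√(L/g)
Dimensionally incorrect: none
Ordered (correct first, then incorrect): a = v²/r, v = fλ, T = 2π√(L/g)

- a = v²/r: LHS [L T^-2], RHS [L T^-2] → correct ✓
- v = fλ: LHS [L T^-1], RHS [L T^-1] → correct ✓
- T = 2π√(L/g): LHS [T], RHS [T] → correct ✓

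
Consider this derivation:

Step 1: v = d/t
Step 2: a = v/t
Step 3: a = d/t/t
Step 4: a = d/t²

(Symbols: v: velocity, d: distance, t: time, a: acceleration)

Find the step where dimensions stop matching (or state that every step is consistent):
No step introduces an error — all steps are dimensionally consistent.

Step 1: v = d/t → LHS [L T^-1], RHS [L T^-1] ✓
Step 2: a = v/t → LHS [L T^-2], RHS [L T^-2] ✓
Step 3: a = d/t/t → LHS [L T^-2], RHS [L T^-2] ✓
Step 4: a = d/t² → LHS [L T^-2], RHS [L T^-2] ✓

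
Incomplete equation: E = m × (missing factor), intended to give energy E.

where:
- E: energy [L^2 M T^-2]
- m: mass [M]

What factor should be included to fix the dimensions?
v² (velocity squared), dimensions [L^2 T^-2]

E has dimensions [L^2 M T^-2] and m has dimensions [M].
The missing factor must have dimensions [L^2 M T^-2] / [M] = [L^2 T^-2], i.e. velocity squared (v²).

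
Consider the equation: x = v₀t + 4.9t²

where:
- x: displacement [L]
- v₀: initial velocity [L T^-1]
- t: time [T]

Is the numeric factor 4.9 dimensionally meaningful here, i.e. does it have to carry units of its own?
Yes

x has dimensions [L], while t² alone has dimensions [T^2]. For the equation to balance, the factor 4.9 must carry dimensions [L T^-2] — it is a dimensional constant (a numerical value of a physical quantity with its units suppressed), not a pure number.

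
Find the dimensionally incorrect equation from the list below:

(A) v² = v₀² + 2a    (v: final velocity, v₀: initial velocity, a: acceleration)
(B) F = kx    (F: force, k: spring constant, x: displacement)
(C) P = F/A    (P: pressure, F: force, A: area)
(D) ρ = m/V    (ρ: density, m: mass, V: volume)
(A) v² = v₀² + 2a

The equation (A) v² = v₀² + 2a is dimensionally incorrect.

LHS (v²): [L^2 T^-2]
RHS terms:
  - v₀²: [L^2 T^-2] ✓
  - 2a: [L T^-2] ✗ (does not match LHS)

The dimensions do not match. The other three equations balance.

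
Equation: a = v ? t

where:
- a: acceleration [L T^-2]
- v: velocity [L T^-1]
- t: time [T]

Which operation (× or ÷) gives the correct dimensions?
division (÷): a = v ÷ t

a [L T^-2]; v [L T^-1]; t [T].
v × t → [L] ✗
v ÷ t → [L T^-2] ✓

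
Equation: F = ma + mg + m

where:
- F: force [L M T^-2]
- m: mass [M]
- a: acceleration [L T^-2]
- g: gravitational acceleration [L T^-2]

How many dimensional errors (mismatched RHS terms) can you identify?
1

LHS F: [L M T^-2]
- ma: [L M T^-2] ✓
- mg: [L M T^-2] ✓
- m: [M] ✗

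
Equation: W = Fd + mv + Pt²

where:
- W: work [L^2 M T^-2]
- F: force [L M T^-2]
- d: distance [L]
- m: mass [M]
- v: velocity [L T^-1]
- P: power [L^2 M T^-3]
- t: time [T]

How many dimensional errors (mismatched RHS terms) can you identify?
2

LHS W: [L^2 M T^-2]
- Fd: [L^2 M T^-2] ✓
- mv: [L M T^-1] ✗
- Pt²: [L^2 M T^-1] ✗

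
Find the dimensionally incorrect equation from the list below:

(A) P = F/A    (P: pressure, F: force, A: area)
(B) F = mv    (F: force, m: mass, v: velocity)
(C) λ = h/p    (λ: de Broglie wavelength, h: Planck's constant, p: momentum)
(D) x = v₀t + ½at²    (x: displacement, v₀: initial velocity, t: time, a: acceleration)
(B) F = mv

The equation (B) F = mv is dimensionally incorrect.

LHS (F): [L M T^-2]
RHS (mv): [L M T^-1] ✗

The dimensions do not match. The other three equations balance.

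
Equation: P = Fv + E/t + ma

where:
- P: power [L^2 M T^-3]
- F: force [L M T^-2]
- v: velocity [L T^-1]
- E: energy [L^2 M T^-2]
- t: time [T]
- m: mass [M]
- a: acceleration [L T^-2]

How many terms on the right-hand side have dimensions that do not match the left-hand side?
1

LHS P: [L^2 M T^-3]
- Fv: [L^2 M T^-3] ✓
- E/t: [L^2 M T^-3] ✓
- ma: [L M T^-2] ✗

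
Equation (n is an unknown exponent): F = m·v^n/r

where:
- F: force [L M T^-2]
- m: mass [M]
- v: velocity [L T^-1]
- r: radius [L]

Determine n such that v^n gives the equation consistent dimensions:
n = 2

F has dimensions [L M T^-2]; v has dimensions [L T^-1].
The rest of the RHS has dimensions [L^-1 M], so v^n must supply [L^2 T^-2].
With n = 2: m·v^2/r has dimensions [L M T^-2], matching the LHS ✓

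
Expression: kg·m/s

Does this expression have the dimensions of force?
No

The expression kg·m/s has dimensions [L M T^-1], but force has dimensions [L M T^-2].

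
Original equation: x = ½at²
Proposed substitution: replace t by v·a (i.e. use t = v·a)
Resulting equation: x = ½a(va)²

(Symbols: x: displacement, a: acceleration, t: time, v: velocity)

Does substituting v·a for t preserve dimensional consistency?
No

[t] = [T] and [v·a] = [L^2 T^-3]. These differ, so the substitution replaces a quantity by one of different dimensions and the result x = ½a(va)² has LHS [L] vs RHS [L^5 T^-8] — inconsistent.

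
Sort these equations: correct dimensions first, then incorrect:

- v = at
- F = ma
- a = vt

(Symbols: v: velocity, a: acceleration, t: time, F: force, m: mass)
Dimensionally correct: v = at, F = ma
Dimensionally incorrect: a = vt
Ordered (correct first, then incorrect): v = at, F = ma, a = vt

- v = at: LHS [L T^-1], RHS [L T^-1] → correct ✓
- F = ma: LHS [L M T^-2], RHS [L M T^-2] → correct ✓
- a = vt: LHS [L T^-2], RHS [L] → incorrect ✗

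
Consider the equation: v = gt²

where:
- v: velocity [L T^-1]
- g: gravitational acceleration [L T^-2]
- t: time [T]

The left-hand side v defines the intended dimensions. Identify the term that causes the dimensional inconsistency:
The right-hand side term gt²

v has dimensions [L T^-1], but gt² has dimensions [L], so the term gt² is dimensionally wrong for v.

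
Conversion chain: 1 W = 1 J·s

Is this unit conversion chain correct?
The chain is incorrect (it contains an error).

Incorrect: Watt is J/s, not J·s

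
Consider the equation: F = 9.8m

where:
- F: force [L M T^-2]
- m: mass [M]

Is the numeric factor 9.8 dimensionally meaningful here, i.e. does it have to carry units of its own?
Yes

F has dimensions [L M T^-2], while m alone has dimensions [M]. For the equation to balance, the factor 9.8 must carry dimensions [L T^-2] — it is a dimensional constant (a numerical value of a physical quantity with its units suppressed), not a pure number.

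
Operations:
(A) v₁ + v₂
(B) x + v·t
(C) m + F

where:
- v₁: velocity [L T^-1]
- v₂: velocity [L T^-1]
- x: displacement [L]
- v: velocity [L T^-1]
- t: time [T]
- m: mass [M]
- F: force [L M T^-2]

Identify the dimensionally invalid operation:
(C) m + F

(A) v₁ + v₂: v₁ [L T^-1] and v₂ [L T^-1] — same dimensions ✓
(B) x + v·t: x [L] and v·t [L] — same dimensions ✓
(C) m + F: m [M] and F [L M T^-2] — different dimensions cannot be added/subtracted ✗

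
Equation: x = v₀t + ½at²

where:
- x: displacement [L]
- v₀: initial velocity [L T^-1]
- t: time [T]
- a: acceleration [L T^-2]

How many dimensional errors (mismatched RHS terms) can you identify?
0

LHS x: [L]
- v₀t: [L] ✓
- ½at²: [L] ✓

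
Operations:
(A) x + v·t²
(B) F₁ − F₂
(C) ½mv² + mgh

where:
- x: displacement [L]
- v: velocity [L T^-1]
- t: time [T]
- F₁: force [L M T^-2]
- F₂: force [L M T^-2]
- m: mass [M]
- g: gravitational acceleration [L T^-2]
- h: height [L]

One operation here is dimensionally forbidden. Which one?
(A) x + v·t²

(A) x + v·t²: x [L] and v·t² [L T] — different dimensions cannot be added/subtracted ✗
(B) F₁ − F₂: F₁ [L M T^-2] and F₂ [L M T^-2] — same dimensions ✓
(C) ½mv² + mgh: ½mv² [L^2 M T^-2] and mgh [L^2 M T^-2] — same dimensions ✓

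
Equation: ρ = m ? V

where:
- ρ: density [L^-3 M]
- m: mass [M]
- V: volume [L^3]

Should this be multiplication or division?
division (÷): ρ = m ÷ V

ρ [L^-3 M]; m [M]; V [L^3].
m × V → [L^3 M] ✗
m ÷ V → [L^-3 M] ✓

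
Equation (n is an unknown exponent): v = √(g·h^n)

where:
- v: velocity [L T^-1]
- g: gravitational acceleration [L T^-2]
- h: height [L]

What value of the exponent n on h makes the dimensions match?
n = 1

v has dimensions [L T^-1]; h has dimensions [L].
With n = 1: √(g·h^1) has dimensions [L T^-1], matching the LHS ✓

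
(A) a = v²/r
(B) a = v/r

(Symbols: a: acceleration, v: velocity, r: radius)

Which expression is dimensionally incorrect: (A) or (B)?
(B)

(A) a = v²/r: LHS [L T^-2], RHS [L T^-2] ✓
(B) a = v/r: LHS [L T^-2], RHS [T^-1] ✗

Expression (B) a = v/r is dimensionally incorrect.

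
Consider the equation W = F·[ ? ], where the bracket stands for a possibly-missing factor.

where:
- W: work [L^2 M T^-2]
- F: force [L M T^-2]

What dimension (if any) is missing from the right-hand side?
[L] — length (e.g. a distance d)

W has dimensions [L^2 M T^-2]; F has dimensions [L M T^-2].
The bracketed factor must supply [L^2 M T^-2] / [L M T^-2] = [L].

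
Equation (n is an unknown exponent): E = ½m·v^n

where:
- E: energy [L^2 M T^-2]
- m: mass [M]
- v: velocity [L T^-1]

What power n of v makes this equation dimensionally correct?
n = 2

E has dimensions [L^2 M T^-2]; v has dimensions [L T^-1].
The rest of the RHS has dimensions [M], so v^n must supply [L^2 T^-2].
With n = 2: ½m·v^2 has dimensions [L^2 M T^-2], matching the LHS ✓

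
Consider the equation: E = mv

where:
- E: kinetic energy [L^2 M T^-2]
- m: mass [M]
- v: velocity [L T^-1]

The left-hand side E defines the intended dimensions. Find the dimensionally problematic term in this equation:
The right-hand side term mv

E has dimensions [L^2 M T^-2], but mv has dimensions [L M T^-1], so the term mv is dimensionally wrong for E.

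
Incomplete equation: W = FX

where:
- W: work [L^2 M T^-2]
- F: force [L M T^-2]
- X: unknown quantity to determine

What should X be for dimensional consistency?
X = d (distance), dimensions [L]

W has dimensions [L^2 M T^-2]; the rest of the RHS (F) has dimensions [L M T^-2].
So X must have dimensions [L] — X = d (distance).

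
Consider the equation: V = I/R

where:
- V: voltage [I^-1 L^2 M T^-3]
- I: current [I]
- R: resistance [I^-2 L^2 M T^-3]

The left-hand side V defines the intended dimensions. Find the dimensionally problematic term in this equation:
The right-hand side term I/R

V has dimensions [I^-1 L^2 M T^-3], but I/R has dimensions [I^3 L^-2 M^-1 T^3], so the term I/R is dimensionally wrong for V.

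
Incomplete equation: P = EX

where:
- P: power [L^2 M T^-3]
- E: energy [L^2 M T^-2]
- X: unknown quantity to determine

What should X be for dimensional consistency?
X = f (inverse time / frequency (1/t)), dimensions [T^-1]

P has dimensions [L^2 M T^-3]; the rest of the RHS (E) has dimensions [L^2 M T^-2].
So X must have dimensions [T^-1] — X = f (inverse time / frequency (1/t)).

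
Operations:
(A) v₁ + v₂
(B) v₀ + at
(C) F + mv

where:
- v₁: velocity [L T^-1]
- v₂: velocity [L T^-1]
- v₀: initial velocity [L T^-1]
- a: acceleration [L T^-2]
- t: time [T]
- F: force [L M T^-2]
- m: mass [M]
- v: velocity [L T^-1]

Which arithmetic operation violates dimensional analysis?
(C) F + mv

(A) v₁ + v₂: v₁ [L T^-1] and v₂ [L T^-1] — same dimensions ✓
(B) v₀ + at: v₀ [L T^-1] and at [L T^-1] — same dimensions ✓
(C) F + mv: F [L M T^-2] and mv [L M T^-1] — different dimensions cannot be added/subtracted ✗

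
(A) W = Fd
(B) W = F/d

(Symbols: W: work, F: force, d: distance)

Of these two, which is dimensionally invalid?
(B)

(A) W = Fd: LHS [L^2 M T^-2], RHS [L^2 M T^-2] ✓
(B) W = F/d: LHS [L^2 M T^-2], RHS [M T^-2] ✗

Expression (B) W = F/d is dimensionally incorrect.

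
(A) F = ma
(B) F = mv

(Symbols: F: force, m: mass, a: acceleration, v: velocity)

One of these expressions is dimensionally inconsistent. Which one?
(B)

(A) F = ma: LHS [L M T^-2], RHS [L M T^-2] ✓
(B) F = mv: LHS [L M T^-2], RHS [L M T^-1] ✗

Expression (B) F = mv is dimensionally incorrect.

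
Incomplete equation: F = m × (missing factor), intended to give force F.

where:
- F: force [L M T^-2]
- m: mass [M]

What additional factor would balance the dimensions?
a (acceleration), dimensions [L T^-2]

F has dimensions [L M T^-2] and m has dimensions [M].
The missing factor must have dimensions [L M T^-2] / [M] = [L T^-2], i.e. acceleration (a).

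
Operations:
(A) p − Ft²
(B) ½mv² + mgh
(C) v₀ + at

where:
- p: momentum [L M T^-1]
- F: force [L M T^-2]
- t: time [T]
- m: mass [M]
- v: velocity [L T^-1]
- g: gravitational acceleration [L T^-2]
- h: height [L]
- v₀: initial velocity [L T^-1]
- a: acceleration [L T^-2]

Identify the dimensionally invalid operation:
(A) p − Ft²

(A) p − Ft²: p [L M T^-1] and Ft² [L M] — different dimensions cannot be added/subtracted ✗
(B) ½mv² + mgh: ½mv² [L^2 M T^-2] and mgh [L^2 M T^-2] — same dimensions ✓
(C) v₀ + at: v₀ [L T^-1] and at [L T^-1] — same dimensions ✓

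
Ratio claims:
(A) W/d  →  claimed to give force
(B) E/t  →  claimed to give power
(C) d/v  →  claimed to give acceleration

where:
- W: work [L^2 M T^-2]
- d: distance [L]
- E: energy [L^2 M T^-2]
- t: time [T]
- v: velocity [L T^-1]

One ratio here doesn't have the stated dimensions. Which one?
(C) d/v does not give acceleration

(A) W/d: [L M T^-2] = force [L M T^-2] ✓
(B) E/t: [L^2 M T^-3] = power [L^2 M T^-3] ✓
(C) d/v: [T] ≠ acceleration [L T^-2] ✗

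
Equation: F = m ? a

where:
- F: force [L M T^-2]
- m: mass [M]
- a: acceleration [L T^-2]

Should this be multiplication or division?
multiplication (×): F = m × a

F [L M T^-2]; m [M]; a [L T^-2].
m × a → [L M T^-2] ✓
m ÷ a → [L^-1 M T^2] ✗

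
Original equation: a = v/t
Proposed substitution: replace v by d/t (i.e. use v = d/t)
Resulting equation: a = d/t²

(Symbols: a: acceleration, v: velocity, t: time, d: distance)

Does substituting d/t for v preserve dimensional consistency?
Yes

[v] = [L T^-1] and [d/t] = [L T^-1]. These match, so the substitution replaces a quantity by one of the same dimensions and the result a = d/t² has LHS [L T^-2] vs RHS [L T^-2] — still consistent.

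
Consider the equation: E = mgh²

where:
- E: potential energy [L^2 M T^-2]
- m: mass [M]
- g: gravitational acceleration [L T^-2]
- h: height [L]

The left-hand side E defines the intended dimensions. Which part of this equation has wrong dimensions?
The right-hand side term mgh²

E has dimensions [L^2 M T^-2], but mgh² has dimensions [L^3 M T^-2], so the term mgh² is dimensionally wrong for E.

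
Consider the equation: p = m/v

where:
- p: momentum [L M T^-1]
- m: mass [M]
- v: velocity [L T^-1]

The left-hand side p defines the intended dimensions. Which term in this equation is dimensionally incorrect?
The right-hand side term m/v

p has dimensions [L M T^-1], but m/v has dimensions [L^-1 M T], so the term m/v is dimensionally wrong for p.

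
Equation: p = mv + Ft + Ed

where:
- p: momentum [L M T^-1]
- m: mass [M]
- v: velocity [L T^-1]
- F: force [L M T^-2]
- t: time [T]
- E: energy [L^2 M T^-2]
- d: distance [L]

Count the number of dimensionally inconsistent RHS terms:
1

LHS p: [L M T^-1]
- mv: [L M T^-1] ✓
- Ft: [L M T^-1] ✓
- Ed: [L^3 M T^-2] ✗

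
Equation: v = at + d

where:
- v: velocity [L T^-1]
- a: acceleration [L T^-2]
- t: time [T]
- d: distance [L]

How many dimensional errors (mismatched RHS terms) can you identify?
1

LHS v: [L T^-1]
- at: [L T^-1] ✓
- d: [L] ✗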